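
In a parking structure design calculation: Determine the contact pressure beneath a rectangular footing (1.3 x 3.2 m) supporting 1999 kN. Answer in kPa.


A = 1.3 * 3.2 = 4.16 m^2
q = P / A = 1999 / 4.16
= 480.5288 kPa

480.5288 kPa


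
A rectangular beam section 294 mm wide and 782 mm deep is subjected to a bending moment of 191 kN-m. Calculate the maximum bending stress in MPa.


I = b * h^3 / 12 = 294 * 782^3 / 12 = 11716188316.0 mm^4
y = h / 2 = 782 / 2 = 391.0 mm
M = 191 kN-m = 191000000.0 N-mm
sigma = M * y / I = 191000000.0 * 391.0 / 11716188316.0
= 6.37 MPa

6.37 MPa


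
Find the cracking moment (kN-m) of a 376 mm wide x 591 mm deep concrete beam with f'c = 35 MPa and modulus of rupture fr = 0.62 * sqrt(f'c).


fr = 0.62 * sqrt(35) = 0.62 * 5.9161 = 3.668 MPa
I = 376 * 591^3 / 12 = 6467985558.0 mm^4
y_t = 295.5 mm
M_cr = fr * I / y_t = 3.668 * 6467985558.0 / 295.5 N-mm
= 80.2855 kN-m

80.2855 kN-m


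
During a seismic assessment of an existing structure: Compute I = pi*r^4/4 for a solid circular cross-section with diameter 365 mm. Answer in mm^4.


r = d / 2 = 365 / 2 = 182.5 mm
I = pi * r^4 / 4 = pi * 182.5^4 / 4
= 871247122.07 mm^4

871247122.07 mm^4


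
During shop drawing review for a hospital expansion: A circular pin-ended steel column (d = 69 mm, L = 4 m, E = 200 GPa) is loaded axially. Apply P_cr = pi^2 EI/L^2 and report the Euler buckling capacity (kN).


I = pi * d^4 / 64 = 1112669.7 mm^4
L = 4000.0 mm
P_cr = pi^2 * E * I / L^2
= 9.8696 * 200000.0 * 1112669.7 / 4000.0^2
= 137270.12 N = 137.2701 kN

137.2701 kN


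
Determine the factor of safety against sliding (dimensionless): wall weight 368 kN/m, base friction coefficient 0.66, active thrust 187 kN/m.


Resisting force = mu * W = 0.66 * 368 = 242.88 kN/m
FOS = Resisting / Driving = 242.88 / 187
= 1.2988 (dimensionless)

1.2988 (dimensionless)


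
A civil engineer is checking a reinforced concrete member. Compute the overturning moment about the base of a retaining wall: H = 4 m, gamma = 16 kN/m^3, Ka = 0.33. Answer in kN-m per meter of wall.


Pa = 0.5 * Ka * gamma * H^2
= 0.5 * 0.33 * 16 * 4^2
= 42.24 kN/m
Arm = H / 3 = 4 / 3 = 1.3333 m
Mo = Pa * arm = Pa * H / 3 = 42.24 * 4 / 3 = 56.32 kN-m/m

56.32 kN-m/m


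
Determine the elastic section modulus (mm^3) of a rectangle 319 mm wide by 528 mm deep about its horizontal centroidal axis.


S = b * h^2 / 6
= 319 * 528^2 / 6
= 319 * 278784 / 6
= 14822016.0 mm^3

14822016.0 mm^3


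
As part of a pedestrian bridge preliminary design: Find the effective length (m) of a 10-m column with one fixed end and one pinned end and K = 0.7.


L_eff = K * L
= 0.7 * 10
= 7.0 m

7.0 m


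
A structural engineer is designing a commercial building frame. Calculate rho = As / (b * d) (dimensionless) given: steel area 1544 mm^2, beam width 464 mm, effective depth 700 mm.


rho = As / (b * d)
= 1544 / (464 * 700)
= 1544 / 324800
= 0.004754 (dimensionless)

0.004754 (dimensionless)


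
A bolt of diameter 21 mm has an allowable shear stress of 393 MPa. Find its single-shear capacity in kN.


A = pi * d^2 / 4 = pi * 21^2 / 4 = 346.3606 mm^2
V = f_v * A / 1000 = 393 * 346.3606 / 1000
= 136.1197 kN

136.1197 kN


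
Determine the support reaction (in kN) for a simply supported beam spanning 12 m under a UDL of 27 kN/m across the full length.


Total load = w * L = 27 * 12 = 324 kN
By symmetry, each reaction R = total / 2 = 324 / 2 = 162.0 kN

162.0 kN


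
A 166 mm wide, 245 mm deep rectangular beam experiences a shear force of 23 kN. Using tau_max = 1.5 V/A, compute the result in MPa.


A = b * h = 166 * 245 = 40670 mm^2
V = 23 kN = 23000.0 N
tau_max = 1.5 * V / A = 1.5 * 23000.0 / 40670
= 0.8483 MPa

0.8483 MPa


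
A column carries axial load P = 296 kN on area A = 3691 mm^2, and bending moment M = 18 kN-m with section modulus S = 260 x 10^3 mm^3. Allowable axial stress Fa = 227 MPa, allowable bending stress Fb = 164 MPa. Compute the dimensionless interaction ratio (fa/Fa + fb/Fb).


f_a = P / A = 296000.0 / 3691 = 80.1951 MPa
f_b = M / S = 18000000.0 / 260000.0 = 69.2308 MPa
Ratio = f_a / Fa + f_b / Fb
= 80.1951 / 227 + 69.2308 / 164
= 0.7754 (dimensionless)

0.7754 (dimensionless)


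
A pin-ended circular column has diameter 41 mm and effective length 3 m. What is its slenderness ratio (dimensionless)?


Radius of gyration r = d / 4 = 41 / 4 = 10.25 mm
L_eff = 3000.0 mm
Slenderness ratio = L / r = 3000.0 / 10.25 = 292.68 (dimensionless)

292.68 (dimensionless)


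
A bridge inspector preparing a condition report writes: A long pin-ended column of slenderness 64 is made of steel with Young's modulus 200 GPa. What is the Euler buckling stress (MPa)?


sigma_cr = pi^2 * E / lambda^2
= 9.8696 * 200000.0 / 64^2
= 9.8696 * 200000.0 / 4096
= 481.9143 MPa

481.9143 MPa


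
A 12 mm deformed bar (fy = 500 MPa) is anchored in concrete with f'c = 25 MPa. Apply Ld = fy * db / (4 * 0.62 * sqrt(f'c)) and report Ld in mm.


Ld = (fy * db) / (4 * 0.62 * sqrt(f'c))
= (500 * 12) / (4 * 0.62 * sqrt(25))
= 6000 / 12.4
= 483.87 mm

483.87 mm


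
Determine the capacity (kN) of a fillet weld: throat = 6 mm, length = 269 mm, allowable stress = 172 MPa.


Strength = throat * length * allowable stress
= 6 * 269 * 172 N
= 277608 N
= 277.61 kN

277.61 kN


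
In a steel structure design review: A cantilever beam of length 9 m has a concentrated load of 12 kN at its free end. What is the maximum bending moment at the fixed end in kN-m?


For a cantilever with a point load at the free end:
M_max = P * L = 12 * 9 = 108 kN-m

108 kN-m


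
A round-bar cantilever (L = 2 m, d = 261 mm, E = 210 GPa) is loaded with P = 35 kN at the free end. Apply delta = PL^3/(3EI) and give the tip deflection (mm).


I = pi * d^4 / 64 = pi * 261^4 / 64 = 227788569.92 mm^4
L = 2000.0 mm, P = 35000.0 N, E = 210000.0 MPa
delta = P * L^3 / (3 * E * I)
= 35000.0 * 2000.0^3 / (3 * 210000.0 * 227788569.92)
= 1.9511 mm

1.9511 mm


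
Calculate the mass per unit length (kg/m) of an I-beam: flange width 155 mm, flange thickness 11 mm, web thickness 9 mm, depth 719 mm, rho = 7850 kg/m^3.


A_flanges = 2 * 155 * 11 = 3410 mm^2
A_web = (719 - 2 * 11) * 9 = 6273 mm^2
A_total = 3410 + 6273 = 9683 mm^2 = 0.009683 m^2
Weight = rho * A = 7850 * 0.009683 = 76.0115 kg/m

76.0115 kg/m


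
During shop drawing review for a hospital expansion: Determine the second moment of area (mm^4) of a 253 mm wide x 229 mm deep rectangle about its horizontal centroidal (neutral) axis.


I = b * h^3 / 12
= 253 * 229^3 / 12
= 253 * 12008989 / 12
= 253189518.08 mm^4

253189518.08 mm^4


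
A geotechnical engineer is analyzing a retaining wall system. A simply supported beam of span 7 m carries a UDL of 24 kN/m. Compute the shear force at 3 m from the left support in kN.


R_A = w * L / 2 = 24 * 7 / 2 = 84.0 kN
V(x) = R_A - w * x = 84.0 - 24 * 3
= 12.0 kN

12.0 kN


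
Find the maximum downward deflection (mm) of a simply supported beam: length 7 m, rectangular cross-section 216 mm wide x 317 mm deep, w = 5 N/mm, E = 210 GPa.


I = 216 * 317^3 / 12 = 573390234.0 mm^4
L = 7000.0 mm, w = 5 N/mm, E = 210000.0 MPa
delta = 5 * w * L^4 / (384 * E * I)
= 5 * 5 * 7000.0^4 / (384 * 210000.0 * 573390234.0)
= 1.2982 mm

1.2982 mm


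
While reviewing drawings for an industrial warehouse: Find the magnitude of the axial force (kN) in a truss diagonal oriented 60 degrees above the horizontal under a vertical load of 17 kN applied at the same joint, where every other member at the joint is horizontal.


At the joint, only the diagonal has a vertical component, so vertical equilibrium gives:
F * sin(60) = 17
F = 17 / sin(60)
= 17 / 0.866025
= 19.63 kN

19.63 kN


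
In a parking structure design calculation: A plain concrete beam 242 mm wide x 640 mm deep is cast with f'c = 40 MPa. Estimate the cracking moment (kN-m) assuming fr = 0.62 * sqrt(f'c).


fr = 0.62 * sqrt(40) = 0.62 * 6.3246 = 3.9212 MPa
I = 242 * 640^3 / 12 = 5286570666.67 mm^4
y_t = 320.0 mm
M_cr = fr * I / y_t = 3.9212 * 5286570666.67 / 320.0 N-mm
= 64.7807 kN-m

64.7807 kN-m


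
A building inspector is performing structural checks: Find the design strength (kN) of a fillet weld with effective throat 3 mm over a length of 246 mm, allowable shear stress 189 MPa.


Strength = throat * length * allowable stress
= 3 * 246 * 189 N
= 139482 N
= 139.48 kN

139.48 kN


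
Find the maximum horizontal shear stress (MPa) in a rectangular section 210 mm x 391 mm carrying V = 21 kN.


A = b * h = 210 * 391 = 82110 mm^2
V = 21 kN = 21000.0 N
tau_max = 1.5 * V / A = 1.5 * 21000.0 / 82110
= 0.3836 MPa

0.3836 MPa


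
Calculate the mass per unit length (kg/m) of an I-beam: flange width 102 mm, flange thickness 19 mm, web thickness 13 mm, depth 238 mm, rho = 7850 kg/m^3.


A_flanges = 2 * 102 * 19 = 3876 mm^2
A_web = (238 - 2 * 19) * 13 = 2600 mm^2
A_total = 3876 + 2600 = 6476 mm^2 = 0.006476 m^2
Weight = rho * A = 7850 * 0.006476 = 50.8366 kg/m

50.8366 kg/m


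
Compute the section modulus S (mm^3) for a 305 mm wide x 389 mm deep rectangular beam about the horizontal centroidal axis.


S = b * h^2 / 6
= 305 * 389^2 / 6
= 305 * 151321 / 6
= 7692150.83 mm^3

7692150.83 mm^3


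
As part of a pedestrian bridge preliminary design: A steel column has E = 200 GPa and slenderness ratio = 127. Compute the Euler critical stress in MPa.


sigma_cr = pi^2 * E / lambda^2
= 9.8696 * 200000.0 / 127^2
= 9.8696 * 200000.0 / 16129
= 122.3833 MPa

122.3833 MPa


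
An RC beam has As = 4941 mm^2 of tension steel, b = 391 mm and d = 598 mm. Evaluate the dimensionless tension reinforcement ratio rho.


rho = As / (b * d)
= 4941 / (391 * 598)
= 4941 / 233818
= 0.021132 (dimensionless)

0.021132 (dimensionless)


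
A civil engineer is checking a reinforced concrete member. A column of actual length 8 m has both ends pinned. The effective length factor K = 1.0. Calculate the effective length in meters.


L_eff = K * L
= 1.0 * 8
= 8.0 m

8.0 m


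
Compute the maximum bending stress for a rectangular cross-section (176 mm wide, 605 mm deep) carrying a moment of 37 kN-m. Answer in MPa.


I = b * h^3 / 12 = 176 * 605^3 / 12 = 3247861833.33 mm^4
y = h / 2 = 605 / 2 = 302.5 mm
M = 37 kN-m = 37000000.0 N-mm
sigma = M * y / I = 37000000.0 * 302.5 / 3247861833.33
= 3.45 MPa

3.45 MPa


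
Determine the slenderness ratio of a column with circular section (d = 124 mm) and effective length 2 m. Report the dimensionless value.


Radius of gyration r = d / 4 = 124 / 4 = 31.0 mm
L_eff = 2000.0 mm
Slenderness ratio = L / r = 2000.0 / 31.0 = 64.52 (dimensionless)

64.52 (dimensionless)


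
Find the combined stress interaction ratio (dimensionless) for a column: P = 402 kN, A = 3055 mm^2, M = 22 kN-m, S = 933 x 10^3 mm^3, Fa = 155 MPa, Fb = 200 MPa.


f_a = P / A = 402000.0 / 3055 = 131.5876 MPa
f_b = M / S = 22000000.0 / 933000.0 = 23.5798 MPa
Ratio = f_a / Fa + f_b / Fb
= 131.5876 / 155 + 23.5798 / 200
= 0.9669 (dimensionless)

0.9669 (dimensionless)


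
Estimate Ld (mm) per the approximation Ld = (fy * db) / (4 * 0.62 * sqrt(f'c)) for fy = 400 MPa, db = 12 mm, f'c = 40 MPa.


Ld = (fy * db) / (4 * 0.62 * sqrt(f'c))
= (400 * 12) / (4 * 0.62 * sqrt(40))
= 4800 / 15.6849
= 306.03 mm

306.03 mm


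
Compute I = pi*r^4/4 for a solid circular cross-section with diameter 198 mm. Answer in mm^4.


r = d / 2 = 198 / 2 = 99.0 mm
I = pi * r^4 / 4 = pi * 99.0^4 / 4
= 75445034.2 mm^4

75445034.2 mm^4


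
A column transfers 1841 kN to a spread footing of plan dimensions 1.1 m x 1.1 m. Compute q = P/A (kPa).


A = 1.1 * 1.1 = 1.21 m^2
q = P / A = 1841 / 1.21
= 1521.4876 kPa

1521.4876 kPa


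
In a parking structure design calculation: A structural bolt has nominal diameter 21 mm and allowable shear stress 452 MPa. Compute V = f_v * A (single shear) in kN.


A = pi * d^2 / 4 = pi * 21^2 / 4 = 346.3606 mm^2
V = f_v * A / 1000 = 452 * 346.3606 / 1000
= 156.555 kN

156.555 kN


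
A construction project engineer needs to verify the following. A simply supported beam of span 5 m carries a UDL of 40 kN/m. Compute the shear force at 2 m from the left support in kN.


R_A = w * L / 2 = 40 * 5 / 2 = 100.0 kN
V(x) = R_A - w * x = 100.0 - 40 * 2
= 20.0 kN

20.0 kN


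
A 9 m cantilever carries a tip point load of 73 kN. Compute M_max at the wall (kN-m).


For a cantilever with a point load at the free end:
M_max = P * L = 73 * 9 = 657 kN-m

657 kN-m


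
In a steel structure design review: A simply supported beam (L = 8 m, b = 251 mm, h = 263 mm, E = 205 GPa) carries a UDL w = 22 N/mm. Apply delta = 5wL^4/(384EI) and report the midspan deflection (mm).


I = 251 * 263^3 / 12 = 380504433.08 mm^4
L = 8000.0 mm, w = 22 N/mm, E = 205000.0 MPa
delta = 5 * w * L^4 / (384 * E * I)
= 5 * 22 * 8000.0^4 / (384 * 205000.0 * 380504433.08)
= 15.0421 mm

15.0421 mm


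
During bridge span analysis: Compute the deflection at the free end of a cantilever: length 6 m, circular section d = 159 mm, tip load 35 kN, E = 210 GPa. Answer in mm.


I = pi * d^4 / 64 = pi * 159^4 / 64 = 31373169.51 mm^4
L = 6000.0 mm, P = 35000.0 N, E = 210000.0 MPa
delta = P * L^3 / (3 * E * I)
= 35000.0 * 6000.0^3 / (3 * 210000.0 * 31373169.51)
= 382.4924 mm

382.4924 mm


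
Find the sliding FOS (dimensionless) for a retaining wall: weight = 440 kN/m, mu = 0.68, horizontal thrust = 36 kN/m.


Resisting force = mu * W = 0.68 * 440 = 299.2 kN/m
FOS = Resisting / Driving = 299.2 / 36
= 8.3111 (dimensionless)

8.3111 (dimensionless)


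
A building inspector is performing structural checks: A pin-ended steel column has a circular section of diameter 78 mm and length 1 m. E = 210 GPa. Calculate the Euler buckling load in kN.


I = pi * d^4 / 64 = 1816972.31 mm^4
L = 1000.0 mm
P_cr = pi^2 * E * I / L^2
= 9.8696 * 210000.0 * 1816972.31 / 1000.0^2
= 3765887.57 N = 3765.8876 kN

3765.8876 kN


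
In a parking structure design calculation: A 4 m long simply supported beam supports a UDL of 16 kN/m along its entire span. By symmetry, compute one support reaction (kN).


Total load = w * L = 16 * 4 = 64 kN
By symmetry, each reaction R = total / 2 = 64 / 2 = 32.0 kN

32.0 kN


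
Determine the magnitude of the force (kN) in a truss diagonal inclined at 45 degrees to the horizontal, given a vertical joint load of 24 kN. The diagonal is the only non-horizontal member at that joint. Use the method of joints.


At the joint, only the diagonal has a vertical component, so vertical equilibrium gives:
F * sin(45) = 24
F = 24 / sin(45)
= 24 / 0.707107
= 33.94 kN

33.94 kN


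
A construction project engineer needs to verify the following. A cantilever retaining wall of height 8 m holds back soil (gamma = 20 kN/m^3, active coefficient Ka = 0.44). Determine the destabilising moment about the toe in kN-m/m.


Pa = 0.5 * Ka * gamma * H^2
= 0.5 * 0.44 * 20 * 8^2
= 281.6 kN/m
Arm = H / 3 = 8 / 3 = 2.6667 m
Mo = Pa * arm = Pa * H / 3 = 281.6 * 8 / 3 = 750.9333 kN-m/m

750.9333 kN-m/m


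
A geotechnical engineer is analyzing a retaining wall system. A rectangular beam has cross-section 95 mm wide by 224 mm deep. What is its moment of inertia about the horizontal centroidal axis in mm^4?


I = b * h^3 / 12
= 95 * 224^3 / 12
= 95 * 11239424 / 12
= 88978773.33 mm^4

88978773.33 mm^4


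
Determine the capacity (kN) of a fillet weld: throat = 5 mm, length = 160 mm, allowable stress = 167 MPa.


Strength = throat * length * allowable stress
= 5 * 160 * 167 N
= 133600 N
= 133.6 kN

133.6 kN


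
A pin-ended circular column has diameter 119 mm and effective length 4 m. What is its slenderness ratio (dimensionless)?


Radius of gyration r = d / 4 = 119 / 4 = 29.75 mm
L_eff = 4000.0 mm
Slenderness ratio = L / r = 4000.0 / 29.75 = 134.45 (dimensionless)

134.45 (dimensionless)


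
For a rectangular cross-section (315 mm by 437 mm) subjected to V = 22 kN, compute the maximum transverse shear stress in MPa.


A = b * h = 315 * 437 = 137655 mm^2
V = 22 kN = 22000.0 N
tau_max = 1.5 * V / A = 1.5 * 22000.0 / 137655
= 0.2397 MPa

0.2397 MPa


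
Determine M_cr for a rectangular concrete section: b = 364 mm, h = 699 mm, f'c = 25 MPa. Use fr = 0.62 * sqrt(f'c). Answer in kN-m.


fr = 0.62 * sqrt(25) = 0.62 * 5.0 = 3.1 MPa
I = 364 * 699^3 / 12 = 10359807003.0 mm^4
y_t = 349.5 mm
M_cr = fr * I / y_t = 3.1 * 10359807003.0 / 349.5 N-mm
= 91.8896 kN-m

91.8896 kN-m


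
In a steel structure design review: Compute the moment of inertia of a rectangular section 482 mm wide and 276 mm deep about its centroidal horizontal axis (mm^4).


I = b * h^3 / 12
= 482 * 276^3 / 12
= 482 * 21024576 / 12
= 844487136.0 mm^4

844487136.0 mm^4


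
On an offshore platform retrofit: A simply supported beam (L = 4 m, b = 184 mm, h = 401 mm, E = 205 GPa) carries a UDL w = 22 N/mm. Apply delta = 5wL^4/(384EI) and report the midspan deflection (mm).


I = 184 * 401^3 / 12 = 988711748.67 mm^4
L = 4000.0 mm, w = 22 N/mm, E = 205000.0 MPa
delta = 5 * w * L^4 / (384 * E * I)
= 5 * 22 * 4000.0^4 / (384 * 205000.0 * 988711748.67)
= 0.3618 mm

0.3618 mm


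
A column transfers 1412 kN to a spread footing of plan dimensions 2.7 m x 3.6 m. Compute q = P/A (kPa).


A = 2.7 * 3.6 = 9.72 m^2
q = P / A = 1412 / 9.72
= 145.2675 kPa

145.2675 kPa


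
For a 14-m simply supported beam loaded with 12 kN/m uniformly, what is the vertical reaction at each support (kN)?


Total load = w * L = 12 * 14 = 168 kN
By symmetry, each reaction R = total / 2 = 168 / 2 = 84.0 kN

84.0 kN


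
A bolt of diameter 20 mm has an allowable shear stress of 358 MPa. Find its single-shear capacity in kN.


A = pi * d^2 / 4 = pi * 20^2 / 4 = 314.1593 mm^2
V = f_v * A / 1000 = 358 * 314.1593 / 1000
= 112.469 kN

112.469 kN


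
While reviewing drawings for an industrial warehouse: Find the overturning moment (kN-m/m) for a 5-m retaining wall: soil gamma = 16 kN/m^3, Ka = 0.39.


Pa = 0.5 * Ka * gamma * H^2
= 0.5 * 0.39 * 16 * 5^2
= 78.0 kN/m
Arm = H / 3 = 5 / 3 = 1.6667 m
Mo = Pa * arm = Pa * H / 3 = 78.0 * 5 / 3 = 130.0 kN-m/m

130.0 kN-m/m


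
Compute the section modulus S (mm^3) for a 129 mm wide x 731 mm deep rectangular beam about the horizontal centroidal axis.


S = b * h^2 / 6
= 129 * 731^2 / 6
= 129 * 534361 / 6
= 11488761.5 mm^3

11488761.5 mm^3


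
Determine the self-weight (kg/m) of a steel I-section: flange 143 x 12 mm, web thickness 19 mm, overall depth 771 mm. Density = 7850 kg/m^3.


A_flanges = 2 * 143 * 12 = 3432 mm^2
A_web = (771 - 2 * 12) * 19 = 14193 mm^2
A_total = 3432 + 14193 = 17625 mm^2 = 0.017625 m^2
Weight = rho * A = 7850 * 0.017625 = 138.3562 kg/m

138.3562 kg/m


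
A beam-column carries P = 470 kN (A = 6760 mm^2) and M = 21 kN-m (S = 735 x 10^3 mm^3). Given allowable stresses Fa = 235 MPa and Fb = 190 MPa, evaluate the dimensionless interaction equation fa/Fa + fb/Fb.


f_a = P / A = 470000.0 / 6760 = 69.5266 MPa
f_b = M / S = 21000000.0 / 735000.0 = 28.5714 MPa
Ratio = f_a / Fa + f_b / Fb
= 69.5266 / 235 + 28.5714 / 190
= 0.4462 (dimensionless)

0.4462 (dimensionless)


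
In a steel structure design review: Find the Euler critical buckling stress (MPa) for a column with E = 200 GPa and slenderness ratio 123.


sigma_cr = pi^2 * E / lambda^2
= 9.8696 * 200000.0 / 123^2
= 9.8696 * 200000.0 / 15129
= 130.4727 MPa

130.4727 MPa


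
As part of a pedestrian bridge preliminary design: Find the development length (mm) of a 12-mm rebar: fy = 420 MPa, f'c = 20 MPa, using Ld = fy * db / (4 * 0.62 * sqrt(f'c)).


Ld = (fy * db) / (4 * 0.62 * sqrt(f'c))
= (420 * 12) / (4 * 0.62 * sqrt(20))
= 5040 / 11.0909
= 454.43 mm

454.43 mm


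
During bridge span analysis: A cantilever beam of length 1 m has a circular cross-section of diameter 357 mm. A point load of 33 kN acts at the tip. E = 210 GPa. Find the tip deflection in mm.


I = pi * d^4 / 64 = pi * 357^4 / 64 = 797338552.09 mm^4
L = 1000.0 mm, P = 33000.0 N, E = 210000.0 MPa
delta = P * L^3 / (3 * E * I)
= 33000.0 * 1000.0^3 / (3 * 210000.0 * 797338552.09)
= 0.0657 mm

0.0657 mm


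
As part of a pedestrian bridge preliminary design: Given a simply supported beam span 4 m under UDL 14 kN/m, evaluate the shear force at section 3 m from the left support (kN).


R_A = w * L / 2 = 14 * 4 / 2 = 28.0 kN
V(x) = R_A - w * x = 28.0 - 14 * 3
= -14.0 kN

-14.0 kN


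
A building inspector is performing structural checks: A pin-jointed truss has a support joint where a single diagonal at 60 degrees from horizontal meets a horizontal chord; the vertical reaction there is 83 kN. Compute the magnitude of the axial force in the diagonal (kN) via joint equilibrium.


At the joint, only the diagonal has a vertical component, so vertical equilibrium gives:
F * sin(60) = 83
F = 83 / sin(60)
= 83 / 0.866025
= 95.84 kN

95.84 kN


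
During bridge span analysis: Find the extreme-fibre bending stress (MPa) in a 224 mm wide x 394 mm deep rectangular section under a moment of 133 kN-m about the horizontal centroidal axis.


I = b * h^3 / 12 = 224 * 394^3 / 12 = 1141709034.67 mm^4
y = h / 2 = 394 / 2 = 197.0 mm
M = 133 kN-m = 133000000.0 N-mm
sigma = M * y / I = 133000000.0 * 197.0 / 1141709034.67
= 22.95 MPa

22.95 MPa


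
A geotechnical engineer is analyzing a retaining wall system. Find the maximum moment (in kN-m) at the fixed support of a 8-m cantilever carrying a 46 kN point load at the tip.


For a cantilever with a point load at the free end:
M_max = P * L = 46 * 8 = 368 kN-m

368 kN-m


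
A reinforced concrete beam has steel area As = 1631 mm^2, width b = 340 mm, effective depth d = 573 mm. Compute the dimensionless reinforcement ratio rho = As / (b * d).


rho = As / (b * d)
= 1631 / (340 * 573)
= 1631 / 194820
= 0.008372 (dimensionless)

0.008372 (dimensionless)


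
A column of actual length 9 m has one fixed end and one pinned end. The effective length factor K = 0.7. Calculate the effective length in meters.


L_eff = K * L
= 0.7 * 9
= 6.3 m

6.3 m


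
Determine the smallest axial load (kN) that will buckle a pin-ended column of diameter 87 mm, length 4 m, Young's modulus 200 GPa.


I = pi * d^4 / 64 = 2812204.57 mm^4
L = 4000.0 mm
P_cr = pi^2 * E * I / L^2
= 9.8696 * 200000.0 * 2812204.57 / 4000.0^2
= 346941.83 N = 346.9418 kN

346.9418 kN


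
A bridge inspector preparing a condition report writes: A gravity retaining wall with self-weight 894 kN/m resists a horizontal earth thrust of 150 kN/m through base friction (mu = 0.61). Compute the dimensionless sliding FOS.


Resisting force = mu * W = 0.61 * 894 = 545.34 kN/m
FOS = Resisting / Driving = 545.34 / 150
= 3.6356 (dimensionless)

3.6356 (dimensionless)


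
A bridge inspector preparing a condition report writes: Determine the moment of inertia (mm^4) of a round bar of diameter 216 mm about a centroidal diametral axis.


r = d / 2 = 216 / 2 = 108.0 mm
I = pi * r^4 / 4 = pi * 108.0^4 / 4
= 106852553.05 mm^4

106852553.05 mm^4


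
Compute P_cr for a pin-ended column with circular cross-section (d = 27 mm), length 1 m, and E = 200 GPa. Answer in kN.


I = pi * d^4 / 64 = 26087.05 mm^4
L = 1000.0 mm
P_cr = pi^2 * E * I / L^2
= 9.8696 * 200000.0 * 26087.05 / 1000.0^2
= 51493.77 N = 51.4938 kN

51.4938 kN


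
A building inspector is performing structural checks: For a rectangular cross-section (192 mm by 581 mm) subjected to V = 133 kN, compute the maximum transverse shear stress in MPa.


A = b * h = 192 * 581 = 111552 mm^2
V = 133 kN = 133000.0 N
tau_max = 1.5 * V / A = 1.5 * 133000.0 / 111552
= 1.7884 MPa

1.7884 MPa


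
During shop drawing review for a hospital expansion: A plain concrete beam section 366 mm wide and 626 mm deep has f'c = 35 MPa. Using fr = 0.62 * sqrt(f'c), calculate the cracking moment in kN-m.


fr = 0.62 * sqrt(35) = 0.62 * 5.9161 = 3.668 MPa
I = 366 * 626^3 / 12 = 7482088468.0 mm^4
y_t = 313.0 mm
M_cr = fr * I / y_t = 3.668 * 7482088468.0 / 313.0 N-mm
= 87.6807 kN-m

87.6807 kN-m


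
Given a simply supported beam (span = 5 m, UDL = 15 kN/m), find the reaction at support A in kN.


Total load = w * L = 15 * 5 = 75 kN
By symmetry, each reaction R = total / 2 = 75 / 2 = 37.5 kN

37.5 kN


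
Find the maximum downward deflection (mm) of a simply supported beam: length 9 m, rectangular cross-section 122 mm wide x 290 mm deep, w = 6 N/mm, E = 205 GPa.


I = 122 * 290^3 / 12 = 247954833.33 mm^4
L = 9000.0 mm, w = 6 N/mm, E = 205000.0 MPa
delta = 5 * w * L^4 / (384 * E * I)
= 5 * 6 * 9000.0^4 / (384 * 205000.0 * 247954833.33)
= 10.084 mm

10.084 mm


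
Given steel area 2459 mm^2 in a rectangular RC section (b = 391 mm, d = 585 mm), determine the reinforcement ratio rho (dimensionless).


rho = As / (b * d)
= 2459 / (391 * 585)
= 2459 / 228735
= 0.01075 (dimensionless)

0.01075 (dimensionless)


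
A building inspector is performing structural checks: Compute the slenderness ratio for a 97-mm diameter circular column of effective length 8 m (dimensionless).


Radius of gyration r = d / 4 = 97 / 4 = 24.25 mm
L_eff = 8000.0 mm
Slenderness ratio = L / r = 8000.0 / 24.25 = 329.9 (dimensionless)

329.9 (dimensionless)


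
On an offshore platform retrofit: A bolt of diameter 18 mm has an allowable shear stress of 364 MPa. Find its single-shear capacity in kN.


A = pi * d^2 / 4 = pi * 18^2 / 4 = 254.469 mm^2
V = f_v * A / 1000 = 364 * 254.469 / 1000
= 92.6267 kN

92.6267 kN


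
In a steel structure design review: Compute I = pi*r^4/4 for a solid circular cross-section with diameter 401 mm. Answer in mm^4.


r = d / 2 = 401 / 2 = 200.5 mm
I = pi * r^4 / 4 = pi * 200.5^4 / 4
= 1269250634.53 mm^4

1269250634.53 mm^4


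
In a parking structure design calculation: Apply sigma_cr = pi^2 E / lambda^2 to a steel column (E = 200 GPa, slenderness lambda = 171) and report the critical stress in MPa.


sigma_cr = pi^2 * E / lambda^2
= 9.8696 * 200000.0 / 171^2
= 9.8696 * 200000.0 / 29241
= 67.5052 MPa

67.5052 MPa


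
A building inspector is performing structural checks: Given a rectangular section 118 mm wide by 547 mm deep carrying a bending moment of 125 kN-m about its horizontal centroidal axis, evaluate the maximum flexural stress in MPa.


I = b * h^3 / 12 = 118 * 547^3 / 12 = 1609395342.83 mm^4
y = h / 2 = 547 / 2 = 273.5 mm
M = 125 kN-m = 125000000.0 N-mm
sigma = M * y / I = 125000000.0 * 273.5 / 1609395342.83
= 21.24 MPa

21.24 MPa


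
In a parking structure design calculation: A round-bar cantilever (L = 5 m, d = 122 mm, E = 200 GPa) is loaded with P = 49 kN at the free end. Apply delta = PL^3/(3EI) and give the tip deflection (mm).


I = pi * d^4 / 64 = pi * 122^4 / 64 = 10874498.09 mm^4
L = 5000.0 mm, P = 49000.0 N, E = 200000.0 MPa
delta = P * L^3 / (3 * E * I)
= 49000.0 * 5000.0^3 / (3 * 200000.0 * 10874498.09)
= 938.7406 mm

938.7406 mm


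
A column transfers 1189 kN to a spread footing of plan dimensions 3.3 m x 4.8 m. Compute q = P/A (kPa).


A = 3.3 * 4.8 = 15.84 m^2
q = P / A = 1189 / 15.84
= 75.0631 kPa

75.0631 kPa


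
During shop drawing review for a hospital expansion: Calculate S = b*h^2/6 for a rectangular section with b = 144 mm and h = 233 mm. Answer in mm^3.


S = b * h^2 / 6
= 144 * 233^2 / 6
= 144 * 54289 / 6
= 1302936.0 mm^3

1302936.0 mm^3


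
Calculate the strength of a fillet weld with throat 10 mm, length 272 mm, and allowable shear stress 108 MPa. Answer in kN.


Strength = throat * length * allowable stress
= 10 * 272 * 108 N
= 293760 N
= 293.76 kN

293.76 kN


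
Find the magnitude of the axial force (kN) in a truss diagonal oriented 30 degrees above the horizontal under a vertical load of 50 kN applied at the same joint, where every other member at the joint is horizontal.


At the joint, only the diagonal has a vertical component, so vertical equilibrium gives:
F * sin(30) = 50
F = 50 / sin(30)
= 50 / 0.5
= 100.0 kN

100.0 kN


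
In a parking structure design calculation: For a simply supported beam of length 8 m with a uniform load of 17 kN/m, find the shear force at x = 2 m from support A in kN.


R_A = w * L / 2 = 17 * 8 / 2 = 68.0 kN
V(x) = R_A - w * x = 68.0 - 17 * 2
= 34.0 kN

34.0 kN


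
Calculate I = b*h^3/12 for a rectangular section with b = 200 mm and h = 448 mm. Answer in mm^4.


I = b * h^3 / 12
= 200 * 448^3 / 12
= 200 * 89915392 / 12
= 1498589866.67 mm^4

1498589866.67 mm^4


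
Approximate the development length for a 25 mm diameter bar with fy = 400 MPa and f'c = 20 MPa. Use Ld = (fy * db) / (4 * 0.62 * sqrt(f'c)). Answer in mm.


Ld = (fy * db) / (4 * 0.62 * sqrt(f'c))
= (400 * 25) / (4 * 0.62 * sqrt(20))
= 10000 / 11.0909
= 901.64 mm

901.64 mm


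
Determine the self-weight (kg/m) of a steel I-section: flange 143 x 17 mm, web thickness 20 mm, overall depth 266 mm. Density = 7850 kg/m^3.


A_flanges = 2 * 143 * 17 = 4862 mm^2
A_web = (266 - 2 * 17) * 20 = 4640 mm^2
A_total = 4862 + 4640 = 9502 mm^2 = 0.009502 m^2
Weight = rho * A = 7850 * 0.009502 = 74.5907 kg/m

74.5907 kg/m


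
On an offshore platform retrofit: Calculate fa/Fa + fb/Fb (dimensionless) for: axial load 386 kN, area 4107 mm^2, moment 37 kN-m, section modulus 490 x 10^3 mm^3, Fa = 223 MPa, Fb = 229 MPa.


f_a = P / A = 386000.0 / 4107 = 93.9859 MPa
f_b = M / S = 37000000.0 / 490000.0 = 75.5102 MPa
Ratio = f_a / Fa + f_b / Fb
= 93.9859 / 223 + 75.5102 / 229
= 0.7512 (dimensionless)

0.7512 (dimensionless)


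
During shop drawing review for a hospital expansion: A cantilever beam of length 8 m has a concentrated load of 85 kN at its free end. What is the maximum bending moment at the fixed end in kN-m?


For a cantilever with a point load at the free end:
M_max = P * L = 85 * 8 = 680 kN-m

680 kN-m


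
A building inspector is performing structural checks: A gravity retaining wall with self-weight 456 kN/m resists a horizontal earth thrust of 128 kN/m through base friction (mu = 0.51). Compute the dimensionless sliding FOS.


Resisting force = mu * W = 0.51 * 456 = 232.56 kN/m
FOS = Resisting / Driving = 232.56 / 128
= 1.8169 (dimensionless)

1.8169 (dimensionless)


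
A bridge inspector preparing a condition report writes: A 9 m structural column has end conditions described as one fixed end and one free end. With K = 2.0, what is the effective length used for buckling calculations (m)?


L_eff = K * L
= 2.0 * 9
= 18.0 m

18.0 m


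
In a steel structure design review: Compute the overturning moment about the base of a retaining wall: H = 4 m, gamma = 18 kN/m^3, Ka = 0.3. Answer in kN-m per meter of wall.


Pa = 0.5 * Ka * gamma * H^2
= 0.5 * 0.3 * 18 * 4^2
= 43.2 kN/m
Arm = H / 3 = 4 / 3 = 1.3333 m
Mo = Pa * arm = Pa * H / 3 = 43.2 * 4 / 3 = 57.6 kN-m/m

57.6 kN-m/m


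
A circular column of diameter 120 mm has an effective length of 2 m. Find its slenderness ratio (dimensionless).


Radius of gyration r = d / 4 = 120 / 4 = 30.0 mm
L_eff = 2000.0 mm
Slenderness ratio = L / r = 2000.0 / 30.0 = 66.67 (dimensionless)

66.67 (dimensionless)


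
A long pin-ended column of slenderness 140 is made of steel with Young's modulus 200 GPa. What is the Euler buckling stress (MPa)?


sigma_cr = pi^2 * E / lambda^2
= 9.8696 * 200000.0 / 140^2
= 9.8696 * 200000.0 / 19600
= 100.7102 MPa

100.7102 MPa


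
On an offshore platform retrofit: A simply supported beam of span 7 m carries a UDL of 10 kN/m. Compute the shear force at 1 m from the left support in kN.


R_A = w * L / 2 = 10 * 7 / 2 = 35.0 kN
V(x) = R_A - w * x = 35.0 - 10 * 1
= 25.0 kN

25.0 kN


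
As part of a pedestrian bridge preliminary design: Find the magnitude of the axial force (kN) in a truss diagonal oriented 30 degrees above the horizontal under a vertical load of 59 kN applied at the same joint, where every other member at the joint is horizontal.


At the joint, only the diagonal has a vertical component, so vertical equilibrium gives:
F * sin(30) = 59
F = 59 / sin(30)
= 59 / 0.5
= 118.0 kN

118.0 kN


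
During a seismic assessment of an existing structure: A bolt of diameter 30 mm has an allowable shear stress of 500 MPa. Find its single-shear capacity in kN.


A = pi * d^2 / 4 = pi * 30^2 / 4 = 706.8583 mm^2
V = f_v * A / 1000 = 500 * 706.8583 / 1000
= 353.4292 kN

353.4292 kN


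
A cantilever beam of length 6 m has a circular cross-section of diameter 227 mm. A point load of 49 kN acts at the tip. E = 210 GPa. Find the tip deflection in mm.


I = pi * d^4 / 64 = pi * 227^4 / 64 = 130338682.73 mm^4
L = 6000.0 mm, P = 49000.0 N, E = 210000.0 MPa
delta = P * L^3 / (3 * E * I)
= 49000.0 * 6000.0^3 / (3 * 210000.0 * 130338682.73)
= 128.895 mm

128.895 mm


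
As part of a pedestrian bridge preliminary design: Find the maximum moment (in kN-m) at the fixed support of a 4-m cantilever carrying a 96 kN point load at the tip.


For a cantilever with a point load at the free end:
M_max = P * L = 96 * 4 = 384 kN-m

384 kN-m


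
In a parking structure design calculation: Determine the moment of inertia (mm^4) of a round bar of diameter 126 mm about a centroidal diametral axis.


r = d / 2 = 126 / 2 = 63.0 mm
I = pi * r^4 / 4 = pi * 63.0^4 / 4
= 12372346.64 mm^4

12372346.64 mm^4


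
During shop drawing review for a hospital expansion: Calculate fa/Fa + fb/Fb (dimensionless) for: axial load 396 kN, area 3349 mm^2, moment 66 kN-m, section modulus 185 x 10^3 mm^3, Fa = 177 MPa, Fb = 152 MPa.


f_a = P / A = 396000.0 / 3349 = 118.2443 MPa
f_b = M / S = 66000000.0 / 185000.0 = 356.7568 MPa
Ratio = f_a / Fa + f_b / Fb
= 118.2443 / 177 + 356.7568 / 152
= 3.0151 (dimensionless)

3.0151 (dimensionless)


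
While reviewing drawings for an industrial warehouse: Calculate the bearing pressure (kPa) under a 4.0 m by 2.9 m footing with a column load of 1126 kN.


A = 4.0 * 2.9 = 11.6 m^2
q = P / A = 1126 / 11.6
= 97.069 kPa

97.069 kPa


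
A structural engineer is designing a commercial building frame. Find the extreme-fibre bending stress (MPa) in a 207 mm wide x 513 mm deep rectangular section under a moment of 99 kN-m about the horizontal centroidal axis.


I = b * h^3 / 12 = 207 * 513^3 / 12 = 2328848273.25 mm^4
y = h / 2 = 513 / 2 = 256.5 mm
M = 99 kN-m = 99000000.0 N-mm
sigma = M * y / I = 99000000.0 * 256.5 / 2328848273.25
= 10.9 MPa

10.9 MPa


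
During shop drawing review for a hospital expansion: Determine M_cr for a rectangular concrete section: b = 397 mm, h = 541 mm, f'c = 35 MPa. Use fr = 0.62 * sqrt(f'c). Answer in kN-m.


fr = 0.62 * sqrt(35) = 0.62 * 5.9161 = 3.668 MPa
I = 397 * 541^3 / 12 = 5238428928.08 mm^4
y_t = 270.5 mm
M_cr = fr * I / y_t = 3.668 * 5238428928.08 / 270.5 N-mm
= 71.0329 kN-m

71.0329 kN-m


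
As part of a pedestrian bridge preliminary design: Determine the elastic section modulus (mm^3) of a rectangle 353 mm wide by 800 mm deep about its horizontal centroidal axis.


S = b * h^2 / 6
= 353 * 800^2 / 6
= 353 * 640000 / 6
= 37653333.33 mm^3

37653333.33 mm^3


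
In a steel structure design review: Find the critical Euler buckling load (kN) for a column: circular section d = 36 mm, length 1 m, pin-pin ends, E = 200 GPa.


I = pi * d^4 / 64 = 82447.96 mm^4
L = 1000.0 mm
P_cr = pi^2 * E * I / L^2
= 9.8696 * 200000.0 * 82447.96 / 1000.0^2
= 162745.75 N = 162.7457 kN

162.7457 kN


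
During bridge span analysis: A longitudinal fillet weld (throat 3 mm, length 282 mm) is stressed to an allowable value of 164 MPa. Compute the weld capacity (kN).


Strength = throat * length * allowable stress
= 3 * 282 * 164 N
= 138744 N
= 138.74 kN

138.74 kN


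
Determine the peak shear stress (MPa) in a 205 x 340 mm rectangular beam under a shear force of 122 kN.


A = b * h = 205 * 340 = 69700 mm^2
V = 122 kN = 122000.0 N
tau_max = 1.5 * V / A = 1.5 * 122000.0 / 69700
= 2.6255 MPa

2.6255 MPa


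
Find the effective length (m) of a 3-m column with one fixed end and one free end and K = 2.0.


L_eff = K * L
= 2.0 * 3
= 6.0 m

6.0 m


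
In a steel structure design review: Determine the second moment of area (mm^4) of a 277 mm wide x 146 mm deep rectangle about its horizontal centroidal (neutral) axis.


I = b * h^3 / 12
= 277 * 146^3 / 12
= 277 * 3112136 / 12
= 71838472.67 mm^4

71838472.67 mm^4


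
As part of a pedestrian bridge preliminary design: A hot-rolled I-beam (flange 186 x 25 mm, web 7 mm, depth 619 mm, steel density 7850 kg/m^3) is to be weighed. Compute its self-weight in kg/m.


A_flanges = 2 * 186 * 25 = 9300 mm^2
A_web = (619 - 2 * 25) * 7 = 3983 mm^2
A_total = 9300 + 3983 = 13283 mm^2 = 0.013283 m^2
Weight = rho * A = 7850 * 0.013283 = 104.2716 kg/m

104.2716 kg/m


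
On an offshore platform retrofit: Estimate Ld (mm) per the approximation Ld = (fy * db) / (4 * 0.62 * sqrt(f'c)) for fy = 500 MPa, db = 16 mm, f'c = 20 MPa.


Ld = (fy * db) / (4 * 0.62 * sqrt(f'c))
= (500 * 16) / (4 * 0.62 * sqrt(20))
= 8000 / 11.0909
= 721.31 mm

721.31 mm


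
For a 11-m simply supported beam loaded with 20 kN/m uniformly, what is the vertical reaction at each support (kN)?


Total load = w * L = 20 * 11 = 220 kN
By symmetry, each reaction R = total / 2 = 220 / 2 = 110.0 kN

110.0 kN


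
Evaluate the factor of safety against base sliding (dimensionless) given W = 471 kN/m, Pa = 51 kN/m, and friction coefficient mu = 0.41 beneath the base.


Resisting force = mu * W = 0.41 * 471 = 193.11 kN/m
FOS = Resisting / Driving = 193.11 / 51
= 3.7865 (dimensionless)

3.7865 (dimensionless)


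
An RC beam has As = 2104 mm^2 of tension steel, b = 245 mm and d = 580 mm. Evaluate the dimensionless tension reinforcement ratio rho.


rho = As / (b * d)
= 2104 / (245 * 580)
= 2104 / 142100
= 0.014806 (dimensionless)

0.014806 (dimensionless)


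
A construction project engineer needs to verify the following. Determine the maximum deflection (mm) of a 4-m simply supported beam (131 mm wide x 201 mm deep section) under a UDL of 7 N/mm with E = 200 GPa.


I = 131 * 201^3 / 12 = 88649894.25 mm^4
L = 4000.0 mm, w = 7 N/mm, E = 200000.0 MPa
delta = 5 * w * L^4 / (384 * E * I)
= 5 * 7 * 4000.0^4 / (384 * 200000.0 * 88649894.25)
= 1.316 mm

1.316 mm


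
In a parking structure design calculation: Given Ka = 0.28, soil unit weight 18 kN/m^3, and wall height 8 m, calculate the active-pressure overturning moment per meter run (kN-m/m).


Pa = 0.5 * Ka * gamma * H^2
= 0.5 * 0.28 * 18 * 8^2
= 161.28 kN/m
Arm = H / 3 = 8 / 3 = 2.6667 m
Mo = Pa * arm = Pa * H / 3 = 161.28 * 8 / 3 = 430.08 kN-m/m

430.08 kN-m/m


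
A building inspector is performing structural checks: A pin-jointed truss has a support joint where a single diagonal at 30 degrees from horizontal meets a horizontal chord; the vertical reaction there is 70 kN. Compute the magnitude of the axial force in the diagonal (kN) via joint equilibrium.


At the joint, only the diagonal has a vertical component, so vertical equilibrium gives:
F * sin(30) = 70
F = 70 / sin(30)
= 70 / 0.5
= 140.0 kN

140.0 kN


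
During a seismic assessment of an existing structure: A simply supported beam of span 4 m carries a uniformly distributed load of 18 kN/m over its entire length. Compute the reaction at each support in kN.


Total load = w * L = 18 * 4 = 72 kN
By symmetry, each reaction R = total / 2 = 72 / 2 = 36.0 kN

36.0 kN


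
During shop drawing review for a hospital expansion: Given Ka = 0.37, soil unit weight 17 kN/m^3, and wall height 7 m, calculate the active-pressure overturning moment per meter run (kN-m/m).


Pa = 0.5 * Ka * gamma * H^2
= 0.5 * 0.37 * 17 * 7^2
= 154.105 kN/m
Arm = H / 3 = 7 / 3 = 2.3333 m
Mo = Pa * arm = Pa * H / 3 = 154.105 * 7 / 3 = 359.5783 kN-m/m

359.5783 kN-m/m


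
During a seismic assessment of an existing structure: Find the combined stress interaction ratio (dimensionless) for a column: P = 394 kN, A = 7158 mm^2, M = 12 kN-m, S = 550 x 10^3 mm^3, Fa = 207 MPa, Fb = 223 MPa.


f_a = P / A = 394000.0 / 7158 = 55.0433 MPa
f_b = M / S = 12000000.0 / 550000.0 = 21.8182 MPa
Ratio = f_a / Fa + f_b / Fb
= 55.0433 / 207 + 21.8182 / 223
= 0.3637 (dimensionless)

0.3637 (dimensionless)
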